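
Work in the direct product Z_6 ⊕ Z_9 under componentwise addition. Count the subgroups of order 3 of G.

4

|G| = 54 and 3 | 54, so subgroups of order 3 are possible by Lagrange.
The subgroups of order 3 are: {(0,0), (0,3), (0,6)}; {(0,0), (2,0), (4,0)}; {(0,0), (2,3), (4,6)}; {(0,0), (2,6), (4,3)}.
So G has 4 subgroups of order 3.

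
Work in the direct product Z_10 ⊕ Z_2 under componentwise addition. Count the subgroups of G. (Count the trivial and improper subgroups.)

10

|G| = 20, so by Lagrange every subgroup order divides 20. Divisors: 1, 2, 4, 5, 10, 20.
Subgroups by order — order 1: 1; order 2: 3; order 4: 1; order 5: 1; order 10: 3; order 20: 1.
Total: 1 + 3 + 1 + 1 + 3 + 1 = 10.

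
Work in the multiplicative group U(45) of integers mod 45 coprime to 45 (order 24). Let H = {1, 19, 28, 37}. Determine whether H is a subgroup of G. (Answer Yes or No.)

Yes

|H| = 4 divides |G| = 24, consistent with Lagrange.
H contains the identity, every element's inverse is in H, and H is closed under ·: it is a subgroup.
In fact H = ⟨28⟩.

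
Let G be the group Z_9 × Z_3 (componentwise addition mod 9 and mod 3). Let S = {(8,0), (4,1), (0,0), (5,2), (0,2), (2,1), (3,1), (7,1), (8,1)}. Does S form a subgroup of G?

(7,1) ∈ S but its inverse (2,2) ∉ S, so S is not a subgroup.

No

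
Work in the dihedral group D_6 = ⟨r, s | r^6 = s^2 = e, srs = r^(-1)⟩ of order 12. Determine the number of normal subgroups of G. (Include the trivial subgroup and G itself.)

G has 16 subgroups. Checking conjugation-invariance by order — order 1: 1/1 normal; order 2: 1/7 normal; order 3: 1/1 normal; order 4: 0/3 normal; order 6: 3/3 normal; order 12: 1/1 normal.
Total normal subgroups: 7.

7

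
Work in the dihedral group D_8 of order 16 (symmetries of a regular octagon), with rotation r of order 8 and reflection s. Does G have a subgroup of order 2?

2 | 16. A subgroup of order 2 is {e, r^2s}.

Yes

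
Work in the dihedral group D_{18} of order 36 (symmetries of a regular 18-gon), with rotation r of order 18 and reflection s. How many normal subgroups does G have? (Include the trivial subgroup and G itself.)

9

G has 45 subgroups. Checking conjugation-invariance by order — order 1: 1/1 normal; order 2: 1/19 normal; order 3: 1/1 normal; order 4: 0/9 normal; order 6: 1/7 normal; order 9: 1/1 normal; order 12: 0/3 normal; order 18: 3/3 normal; order 36: 1/1 normal.
Total normal subgroups: 9.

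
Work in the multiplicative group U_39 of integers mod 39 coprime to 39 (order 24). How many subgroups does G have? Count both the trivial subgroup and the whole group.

16

|G| = 24, so by Lagrange every subgroup order divides 24. Divisors: 1, 2, 3, 4, 6, 8, 12, 24.
Subgroups by order — order 1: 1; order 2: 3; order 3: 1; order 4: 3; order 6: 3; order 8: 1; order 12: 3; order 24: 1.
Total: 1 + 3 + 1 + 3 + 3 + 1 + 3 + 1 = 16.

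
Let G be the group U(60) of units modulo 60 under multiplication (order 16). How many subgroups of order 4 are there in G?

11

|G| = 16 and 4 | 16, so subgroups of order 4 are possible by Lagrange.
The subgroups of order 4 are: {1, 11, 19, 29}; {1, 11, 31, 41}; {1, 11, 49, 59}; {1, 13, 37, 49}; … (11 in all).
So G has 11 subgroups of order 4.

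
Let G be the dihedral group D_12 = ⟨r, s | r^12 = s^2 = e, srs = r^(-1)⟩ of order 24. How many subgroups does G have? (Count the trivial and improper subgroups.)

|G| = 24, so by Lagrange every subgroup order divides 24. Divisors: 1, 2, 3, 4, 6, 8, 12, 24.
Subgroups by order — order 1: 1; order 2: 13; order 3: 1; order 4: 7; order 6: 5; order 8: 3; order 12: 3; order 24: 1.
Total: 1 + 13 + 1 + 7 + 5 + 3 + 3 + 1 = 34.

34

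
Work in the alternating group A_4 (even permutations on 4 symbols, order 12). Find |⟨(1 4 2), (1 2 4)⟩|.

|⟨(1 4 2)⟩| = 3 and |⟨(1 2 4)⟩| = 3, so |H| is a multiple of lcm(3, 3) = 3 and divides |G| = 12.
Closing under the operation: H = {e, (1 2 4), (1 4 2)}, so |H| = 3.

3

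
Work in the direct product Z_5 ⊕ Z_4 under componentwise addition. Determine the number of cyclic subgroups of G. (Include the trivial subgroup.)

A cyclic subgroup of order d is generated by each of its φ(d) elements of order d, so the cyclic subgroups of order d number (#elements of order d)/φ(d).
Cyclic subgroups by order — order 1: 1; order 2: 1; order 4: 1; order 5: 1; order 10: 1; order 20: 1.
Total: 6.

6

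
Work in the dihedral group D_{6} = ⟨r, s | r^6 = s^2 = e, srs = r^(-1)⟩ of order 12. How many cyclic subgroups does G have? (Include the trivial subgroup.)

Each element a generates a cyclic subgroup ⟨a⟩; distinct elements may generate the same one (a cyclic group of order d has φ(d) generators).
Cyclic subgroups by order — order 1: 1; order 2: 7; order 3: 1; order 6: 1.
Total: 10.

10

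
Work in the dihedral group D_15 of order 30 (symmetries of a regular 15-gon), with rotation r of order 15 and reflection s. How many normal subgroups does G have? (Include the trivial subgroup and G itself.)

G has 28 subgroups. Checking conjugation-invariance by order — order 1: 1/1 normal; order 2: 0/15 normal; order 3: 1/1 normal; order 5: 1/1 normal; order 6: 0/5 normal; order 10: 0/3 normal; order 15: 1/1 normal; order 30: 1/1 normal.
Total normal subgroups: 5.

5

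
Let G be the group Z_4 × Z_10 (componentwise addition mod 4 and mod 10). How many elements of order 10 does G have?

12

An element (a,b) has order lcm(ord(a), ord(b)); count pairs with lcm equal to 10.
Enumerating gives 12 such elements.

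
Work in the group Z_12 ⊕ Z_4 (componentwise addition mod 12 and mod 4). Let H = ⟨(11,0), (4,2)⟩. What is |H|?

24

|⟨(11,0)⟩| = 12 and |⟨(4,2)⟩| = 6, so |H| is a multiple of lcm(12, 6) = 12 and divides |G| = 48.
Closing under the operation: H = {(0,0), (0,2), (1,0), (1,2), (2,0), (2,2), (3,0), (3,2), (4,0), (4,2), (5,0), (5,2), (6,0), (6,2), (7,0), (7,2), (8,0), (8,2), (9,0), (9,2), (10,0), (10,2), (11,0), (11,2)}, so |H| = 24.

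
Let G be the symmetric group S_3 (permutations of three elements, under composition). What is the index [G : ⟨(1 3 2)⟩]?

2

|⟨(1 3 2)⟩| = 3 and |G| = 6.
By Lagrange, [G : H] = |G|/|H| = 6/3 = 2.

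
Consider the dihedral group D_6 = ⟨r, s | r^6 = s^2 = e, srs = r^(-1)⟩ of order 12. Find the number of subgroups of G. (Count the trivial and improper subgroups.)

|G| = 12, so by Lagrange every subgroup order divides 12. Divisors: 1, 2, 3, 4, 6, 12.
Subgroups by order — order 1: 1; order 2: 7; order 3: 1; order 4: 3; order 6: 3; order 12: 1.
Total: 1 + 7 + 1 + 3 + 3 + 1 = 16.

16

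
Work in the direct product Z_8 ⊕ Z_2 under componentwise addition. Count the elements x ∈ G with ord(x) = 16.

0

An element (a,b) has order lcm(ord(a), ord(b)); count pairs with lcm equal to 16.
Enumerating gives 0 such elements.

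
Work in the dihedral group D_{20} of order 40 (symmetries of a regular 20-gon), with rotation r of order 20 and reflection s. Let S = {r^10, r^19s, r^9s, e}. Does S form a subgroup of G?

|S| = 4 divides |G| = 40, consistent with Lagrange.
S contains the identity, every element's inverse is in S, and S is closed under ·: it is a subgroup.

Yes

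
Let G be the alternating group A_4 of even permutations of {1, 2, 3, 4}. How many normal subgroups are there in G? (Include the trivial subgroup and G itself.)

G has 10 subgroups. Checking conjugation-invariance by order — order 1: 1/1 normal; order 2: 0/3 normal; order 3: 0/4 normal; order 4: 1/1 normal; order 12: 1/1 normal.
Total normal subgroups: 3.

3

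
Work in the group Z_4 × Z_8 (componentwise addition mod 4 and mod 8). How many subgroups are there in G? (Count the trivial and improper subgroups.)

22

|G| = 32, so by Lagrange every subgroup order divides 32. Divisors: 1, 2, 4, 8, 16, 32.
Subgroups by order — order 1: 1; order 2: 3; order 4: 7; order 8: 7; order 16: 3; order 32: 1.
Total: 1 + 3 + 7 + 7 + 3 + 1 = 22.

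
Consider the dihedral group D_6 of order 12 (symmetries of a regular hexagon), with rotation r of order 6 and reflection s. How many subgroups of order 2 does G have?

|G| = 12 and 2 | 12, so subgroups of order 2 are possible by Lagrange.
The subgroups of order 2 are: {e, r^2s}; {e, r^3}; {e, r^3s}; {e, r^4s}; … (7 in all).
So G has 7 subgroups of order 2.

7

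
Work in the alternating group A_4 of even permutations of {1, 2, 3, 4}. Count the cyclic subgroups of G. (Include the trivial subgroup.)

A cyclic subgroup of order d is generated by each of its φ(d) elements of order d, so the cyclic subgroups of order d number (#elements of order d)/φ(d).
Cyclic subgroups by order — order 1: 1; order 2: 3; order 3: 4.
Total: 8.

8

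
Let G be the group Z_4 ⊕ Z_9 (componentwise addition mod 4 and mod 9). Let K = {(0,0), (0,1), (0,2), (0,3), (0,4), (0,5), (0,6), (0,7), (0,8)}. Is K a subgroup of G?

Yes

|K| = 9 divides |G| = 36, consistent with Lagrange.
K contains the identity, every element's inverse is in K, and K is closed under +: it is a subgroup.
In fact K = ⟨(0,1)⟩.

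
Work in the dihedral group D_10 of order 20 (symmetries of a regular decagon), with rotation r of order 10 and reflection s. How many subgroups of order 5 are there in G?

1

|G| = 20 and 5 | 20, so subgroups of order 5 are possible by Lagrange.
The subgroups of order 5 are: {e, r^2, r^4, r^6, r^8}.
So G has 1 subgroup of order 5.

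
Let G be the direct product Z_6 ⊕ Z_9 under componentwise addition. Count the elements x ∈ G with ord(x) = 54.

0

An element (a,b) has order lcm(ord(a), ord(b)); count pairs with lcm equal to 54.
Enumerating gives 0 such elements.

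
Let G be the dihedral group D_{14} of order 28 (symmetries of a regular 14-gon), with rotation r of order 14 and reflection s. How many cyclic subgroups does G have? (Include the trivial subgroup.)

Each element a generates a cyclic subgroup ⟨a⟩; distinct elements may generate the same one (a cyclic group of order d has φ(d) generators).
Cyclic subgroups by order — order 1: 1; order 2: 15; order 7: 1; order 14: 1.
Total: 18.

18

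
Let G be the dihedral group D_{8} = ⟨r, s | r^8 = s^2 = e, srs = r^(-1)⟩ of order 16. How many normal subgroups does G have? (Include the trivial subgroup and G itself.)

G has 19 subgroups. Checking conjugation-invariance by order — order 1: 1/1 normal; order 2: 1/9 normal; order 4: 1/5 normal; order 8: 3/3 normal; order 16: 1/1 normal.
Total normal subgroups: 7.

7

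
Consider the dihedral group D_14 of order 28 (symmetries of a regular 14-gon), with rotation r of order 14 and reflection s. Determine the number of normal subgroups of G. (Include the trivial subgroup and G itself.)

G has 28 subgroups. Checking conjugation-invariance by order — order 1: 1/1 normal; order 2: 1/15 normal; order 4: 0/7 normal; order 7: 1/1 normal; order 14: 3/3 normal; order 28: 1/1 normal.
Total normal subgroups: 7.

7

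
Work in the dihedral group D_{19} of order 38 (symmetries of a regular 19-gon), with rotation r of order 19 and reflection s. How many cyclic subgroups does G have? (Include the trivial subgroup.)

Group the elements of G by the cyclic subgroup they generate; each cyclic subgroup of order d accounts for φ(d) elements.
Cyclic subgroups by order — order 1: 1; order 2: 19; order 19: 1.
Total: 21.

21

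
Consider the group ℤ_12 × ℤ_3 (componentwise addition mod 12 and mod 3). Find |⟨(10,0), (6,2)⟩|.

|⟨(10,0)⟩| = 6 and |⟨(6,2)⟩| = 6, so |H| is a multiple of lcm(6, 6) = 6 and divides |G| = 36.
Closing under the operation: H = {(0,0), (0,1), (0,2), (2,0), (2,1), (2,2), (4,0), (4,1), (4,2), (6,0), (6,1), (6,2), (8,0), (8,1), (8,2), (10,0), (10,1), (10,2)}, so |H| = 18.

18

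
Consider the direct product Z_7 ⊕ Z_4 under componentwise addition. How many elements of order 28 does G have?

An element (a,b) has order lcm(ord(a), ord(b)); count pairs with lcm equal to 28.
Enumerating gives 12 such elements.

12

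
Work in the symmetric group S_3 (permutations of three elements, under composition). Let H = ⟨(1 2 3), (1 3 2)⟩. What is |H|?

|⟨(1 2 3)⟩| = 3 and |⟨(1 3 2)⟩| = 3, so |H| is a multiple of lcm(3, 3) = 3 and divides |G| = 6.
Closing under the operation: H = {e, (1 2 3), (1 3 2)}, so |H| = 3.

3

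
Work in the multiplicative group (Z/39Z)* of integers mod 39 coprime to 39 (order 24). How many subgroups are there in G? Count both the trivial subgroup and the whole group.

|G| = 24, so by Lagrange every subgroup order divides 24. Divisors: 1, 2, 3, 4, 6, 8, 12, 24.
Subgroups by order — order 1: 1; order 2: 3; order 3: 1; order 4: 3; order 6: 3; order 8: 1; order 12: 3; order 24: 1.
Total: 1 + 3 + 1 + 3 + 3 + 1 + 3 + 1 = 16.

16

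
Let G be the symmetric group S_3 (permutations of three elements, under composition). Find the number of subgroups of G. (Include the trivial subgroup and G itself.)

|G| = 6, so by Lagrange every subgroup order divides 6. Divisors: 1, 2, 3, 6.
Subgroups by order — order 1: 1; order 2: 3; order 3: 1; order 6: 1.
Total: 1 + 3 + 1 + 1 = 6.

6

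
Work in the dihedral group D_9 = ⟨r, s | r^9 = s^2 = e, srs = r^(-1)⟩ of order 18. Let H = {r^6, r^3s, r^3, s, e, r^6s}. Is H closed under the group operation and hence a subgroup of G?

Yes

|H| = 6 divides |G| = 18, consistent with Lagrange.
H contains the identity, every element's inverse is in H, and H is closed under ·: it is a subgroup.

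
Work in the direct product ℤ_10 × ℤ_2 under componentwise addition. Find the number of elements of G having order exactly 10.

An element (a,b) has order lcm(ord(a), ord(b)); count pairs with lcm equal to 10.
Enumerating gives 12 such elements.

12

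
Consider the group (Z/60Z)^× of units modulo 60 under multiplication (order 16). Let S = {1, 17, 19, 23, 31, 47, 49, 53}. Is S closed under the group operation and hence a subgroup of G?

Yes

|S| = 8 divides |G| = 16, consistent with Lagrange.
S contains the identity, every element's inverse is in S, and S is closed under ·: it is a subgroup.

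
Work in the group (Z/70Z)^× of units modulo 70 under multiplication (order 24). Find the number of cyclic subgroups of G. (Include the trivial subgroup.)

12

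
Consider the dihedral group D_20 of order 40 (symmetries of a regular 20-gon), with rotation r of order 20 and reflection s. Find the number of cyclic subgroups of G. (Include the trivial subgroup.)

26

Group the elements of G by the cyclic subgroup they generate; each cyclic subgroup of order d accounts for φ(d) elements.
Cyclic subgroups by order — order 1: 1; order 2: 21; order 4: 1; order 5: 1; order 10: 1; order 20: 1.
Total: 26.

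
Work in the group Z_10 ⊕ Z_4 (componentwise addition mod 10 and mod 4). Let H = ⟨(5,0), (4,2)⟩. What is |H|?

20

|⟨(5,0)⟩| = 2 and |⟨(4,2)⟩| = 10, so |H| is a multiple of lcm(2, 10) = 10 and divides |G| = 40.
Closing under the operation: H = {(0,0), (0,2), (1,0), (1,2), (2,0), (2,2), (3,0), (3,2), (4,0), (4,2), (5,0), (5,2), (6,0), (6,2), (7,0), (7,2), (8,0), (8,2), (9,0), (9,2)}, so |H| = 20.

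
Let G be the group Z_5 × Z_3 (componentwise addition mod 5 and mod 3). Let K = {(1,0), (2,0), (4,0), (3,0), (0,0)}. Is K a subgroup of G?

|K| = 5 divides |G| = 15, consistent with Lagrange.
K contains the identity, every element's inverse is in K, and K is closed under +: it is a subgroup.
In fact K = ⟨(4,0)⟩.

Yes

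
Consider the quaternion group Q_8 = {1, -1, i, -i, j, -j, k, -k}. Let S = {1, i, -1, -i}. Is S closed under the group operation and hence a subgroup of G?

Yes

|S| = 4 divides |G| = 8, consistent with Lagrange.
S contains the identity, every element's inverse is in S, and S is closed under ·: it is a subgroup.
In fact S = ⟨-i⟩.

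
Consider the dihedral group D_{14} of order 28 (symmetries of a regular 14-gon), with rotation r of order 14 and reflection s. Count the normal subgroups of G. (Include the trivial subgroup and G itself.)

G has 28 subgroups. Checking conjugation-invariance by order — order 1: 1/1 normal; order 2: 1/15 normal; order 4: 0/7 normal; order 7: 1/1 normal; order 14: 3/3 normal; order 28: 1/1 normal.
Total normal subgroups: 7.

7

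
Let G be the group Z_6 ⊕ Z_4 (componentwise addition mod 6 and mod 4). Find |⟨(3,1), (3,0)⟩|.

|⟨(3,1)⟩| = 4 and |⟨(3,0)⟩| = 2, so |H| is a multiple of lcm(4, 2) = 4 and divides |G| = 24.
Closing under the operation: H = {(0,0), (0,1), (0,2), (0,3), (3,0), (3,1), (3,2), (3,3)}, so |H| = 8.

8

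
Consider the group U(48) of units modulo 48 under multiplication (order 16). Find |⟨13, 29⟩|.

8

|⟨13⟩| = 4 and |⟨29⟩| = 4, so |H| is a multiple of lcm(4, 4) = 4 and divides |G| = 16.
Closing under the operation: H = {1, 5, 13, 17, 25, 29, 37, 41}, so |H| = 8.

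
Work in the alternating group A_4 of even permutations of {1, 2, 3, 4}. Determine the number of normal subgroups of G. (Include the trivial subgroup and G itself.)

G has 10 subgroups. Checking conjugation-invariance by order — order 1: 1/1 normal; order 2: 0/3 normal; order 3: 0/4 normal; order 4: 1/1 normal; order 12: 1/1 normal.
Total normal subgroups: 3.

3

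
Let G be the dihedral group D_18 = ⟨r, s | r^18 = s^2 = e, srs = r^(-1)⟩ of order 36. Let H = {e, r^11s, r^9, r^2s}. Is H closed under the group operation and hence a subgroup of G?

|H| = 4 divides |G| = 36, consistent with Lagrange.
H contains the identity, every element's inverse is in H, and H is closed under ·: it is a subgroup.

Yes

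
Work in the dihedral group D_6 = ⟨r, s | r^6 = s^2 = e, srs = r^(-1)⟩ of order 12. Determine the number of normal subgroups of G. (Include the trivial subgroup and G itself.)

7

G has 16 subgroups. Checking conjugation-invariance by order — order 1: 1/1 normal; order 2: 1/7 normal; order 3: 1/1 normal; order 4: 0/3 normal; order 6: 3/3 normal; order 12: 1/1 normal.
Total normal subgroups: 7.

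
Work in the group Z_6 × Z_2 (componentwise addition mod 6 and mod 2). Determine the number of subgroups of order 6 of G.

3

|G| = 12 and 6 | 12, so subgroups of order 6 are possible by Lagrange.
The subgroups of order 6 are: {(0,0), (0,1), (2,0), (2,1), (4,0), (4,1)}; {(0,0), (1,0), (2,0), (3,0), (4,0), (5,0)}; {(0,0), (1,1), (2,0), (3,1), (4,0), (5,1)}.
So G has 3 subgroups of order 6.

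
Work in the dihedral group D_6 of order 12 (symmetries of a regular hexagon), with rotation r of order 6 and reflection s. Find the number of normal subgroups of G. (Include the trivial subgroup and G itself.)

7

G has 16 subgroups. Checking conjugation-invariance by order — order 1: 1/1 normal; order 2: 1/7 normal; order 3: 1/1 normal; order 4: 0/3 normal; order 6: 3/3 normal; order 12: 1/1 normal.
Total normal subgroups: 7.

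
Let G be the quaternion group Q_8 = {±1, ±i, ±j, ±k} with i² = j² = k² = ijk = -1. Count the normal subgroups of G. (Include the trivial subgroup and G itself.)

6

G has 6 subgroups. Checking conjugation-invariance by order — order 1: 1/1 normal; order 2: 1/1 normal; order 4: 3/3 normal; order 8: 1/1 normal.
Total normal subgroups: 6.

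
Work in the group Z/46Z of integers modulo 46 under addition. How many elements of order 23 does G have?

In a cyclic group of order 46, the number of elements of order d (for d | 46) is φ(d).
φ(23) = 22.

22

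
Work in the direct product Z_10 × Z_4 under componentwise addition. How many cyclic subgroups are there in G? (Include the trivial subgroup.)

12

Each element a generates a cyclic subgroup ⟨a⟩; distinct elements may generate the same one (a cyclic group of order d has φ(d) generators).
Cyclic subgroups by order — order 1: 1; order 2: 3; order 4: 2; order 5: 1; order 10: 3; order 20: 2.
Total: 12.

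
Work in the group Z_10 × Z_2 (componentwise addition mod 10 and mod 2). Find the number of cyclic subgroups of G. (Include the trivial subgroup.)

8

Each element a generates a cyclic subgroup ⟨a⟩; distinct elements may generate the same one (a cyclic group of order d has φ(d) generators).
Cyclic subgroups by order — order 1: 1; order 2: 3; order 5: 1; order 10: 3.
Total: 8.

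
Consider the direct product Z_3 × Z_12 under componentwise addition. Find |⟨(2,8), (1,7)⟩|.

|⟨(2,8)⟩| = 3 and |⟨(1,7)⟩| = 12, so |H| is a multiple of lcm(3, 12) = 12 and divides |G| = 36.
Closing under the operation: H = {(0,0), (0,3), (0,6), (0,9), (1,1), (1,4), (1,7), (1,10), (2,2), (2,5), (2,8), (2,11)}, so |H| = 12.

12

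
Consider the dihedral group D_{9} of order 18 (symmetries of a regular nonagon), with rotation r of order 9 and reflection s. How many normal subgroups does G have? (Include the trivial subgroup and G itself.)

G has 16 subgroups. Checking conjugation-invariance by order — order 1: 1/1 normal; order 2: 0/9 normal; order 3: 1/1 normal; order 6: 0/3 normal; order 9: 1/1 normal; order 18: 1/1 normal.
Total normal subgroups: 4.

4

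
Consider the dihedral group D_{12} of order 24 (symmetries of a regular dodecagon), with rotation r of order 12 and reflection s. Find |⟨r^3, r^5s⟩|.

8

|⟨r^3⟩| = 4 and |⟨r^5s⟩| = 2, so |H| is a multiple of lcm(4, 2) = 4 and divides |G| = 24.
Closing under the operation: H = {e, r^3, r^6, r^9, r^2s, r^5s, r^8s, r^11s}, so |H| = 8.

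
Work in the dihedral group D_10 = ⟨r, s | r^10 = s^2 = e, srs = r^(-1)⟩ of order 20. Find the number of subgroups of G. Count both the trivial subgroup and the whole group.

22

|G| = 20, so by Lagrange every subgroup order divides 20. Divisors: 1, 2, 4, 5, 10, 20.
Subgroups by order — order 1: 1; order 2: 11; order 4: 5; order 5: 1; order 10: 3; order 20: 1.
Total: 1 + 11 + 5 + 1 + 3 + 1 = 22.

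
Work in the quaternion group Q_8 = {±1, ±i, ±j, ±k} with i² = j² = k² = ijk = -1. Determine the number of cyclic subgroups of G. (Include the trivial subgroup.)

5

Each element a generates a cyclic subgroup ⟨a⟩; distinct elements may generate the same one (a cyclic group of order d has φ(d) generators).
Cyclic subgroups by order — order 1: 1; order 2: 1; order 4: 3.
Total: 5.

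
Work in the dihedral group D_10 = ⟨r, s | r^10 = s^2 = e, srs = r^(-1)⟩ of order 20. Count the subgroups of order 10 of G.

|G| = 20 and 10 | 20, so subgroups of order 10 are possible by Lagrange.
The subgroups of order 10 are: {e, r, r^2, r^3, r^4, r^5, r^6, r^7, r^8, r^9}; {e, r^2, r^4, r^6, r^8, s, r^2s, r^4s, r^6s, r^8s}; {e, r^2, r^4, r^6, r^8, rs, r^3s, r^5s, r^7s, r^9s}.
So G has 3 subgroups of order 10.

3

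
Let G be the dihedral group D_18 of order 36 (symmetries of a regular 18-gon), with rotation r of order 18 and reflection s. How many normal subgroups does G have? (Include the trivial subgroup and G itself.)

G has 45 subgroups. Checking conjugation-invariance by order — order 1: 1/1 normal; order 2: 1/19 normal; order 3: 1/1 normal; order 4: 0/9 normal; order 6: 1/7 normal; order 9: 1/1 normal; order 12: 0/3 normal; order 18: 3/3 normal; order 36: 1/1 normal.
Total normal subgroups: 9.

9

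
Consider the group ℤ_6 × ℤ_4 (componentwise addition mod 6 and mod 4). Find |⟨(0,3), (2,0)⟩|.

|⟨(0,3)⟩| = 4 and |⟨(2,0)⟩| = 3, so |H| is a multiple of lcm(4, 3) = 12 and divides |G| = 24.
Closing under the operation: H = {(0,0), (0,1), (0,2), (0,3), (2,0), (2,1), (2,2), (2,3), (4,0), (4,1), (4,2), (4,3)}, so |H| = 12.

12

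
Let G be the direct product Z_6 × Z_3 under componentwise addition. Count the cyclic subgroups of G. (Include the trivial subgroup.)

10

A cyclic subgroup of order d is generated by each of its φ(d) elements of order d, so the cyclic subgroups of order d number (#elements of order d)/φ(d).
Cyclic subgroups by order — order 1: 1; order 2: 1; order 3: 4; order 6: 4.
Total: 10.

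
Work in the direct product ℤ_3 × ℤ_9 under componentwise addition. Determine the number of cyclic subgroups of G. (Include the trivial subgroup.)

A cyclic subgroup of order d is generated by each of its φ(d) elements of order d, so the cyclic subgroups of order d number (#elements of order d)/φ(d).
Cyclic subgroups by order — order 1: 1; order 3: 4; order 9: 3.
Total: 8.

8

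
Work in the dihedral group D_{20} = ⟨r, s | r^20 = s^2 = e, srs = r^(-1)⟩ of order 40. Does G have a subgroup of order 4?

4 | 40. A subgroup of order 4 is {e, r^10, s, r^10s}.

Yes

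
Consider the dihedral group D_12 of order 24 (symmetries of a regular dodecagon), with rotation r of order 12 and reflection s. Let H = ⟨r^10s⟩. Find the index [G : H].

|⟨r^10s⟩| = 2 and |G| = 24.
By Lagrange, [G : H] = |G|/|H| = 24/2 = 12.

12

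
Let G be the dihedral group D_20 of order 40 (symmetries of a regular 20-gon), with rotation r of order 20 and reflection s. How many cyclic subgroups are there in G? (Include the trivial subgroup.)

26

A cyclic subgroup of order d is generated by each of its φ(d) elements of order d, so the cyclic subgroups of order d number (#elements of order d)/φ(d).
Cyclic subgroups by order — order 1: 1; order 2: 21; order 4: 1; order 5: 1; order 10: 1; order 20: 1.
Total: 26.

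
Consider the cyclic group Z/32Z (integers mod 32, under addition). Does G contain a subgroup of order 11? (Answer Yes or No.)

11 does not divide |G| = 32, so by Lagrange no subgroup of order 11 exists.

No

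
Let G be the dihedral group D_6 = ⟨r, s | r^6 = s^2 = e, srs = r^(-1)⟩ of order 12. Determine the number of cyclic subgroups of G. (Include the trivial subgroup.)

A cyclic subgroup of order d is generated by each of its φ(d) elements of order d, so the cyclic subgroups of order d number (#elements of order d)/φ(d).
Cyclic subgroups by order — order 1: 1; order 2: 7; order 3: 1; order 6: 1.
Total: 10.

10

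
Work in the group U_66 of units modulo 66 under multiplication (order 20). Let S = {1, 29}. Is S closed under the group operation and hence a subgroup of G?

29 ∈ S but its inverse 41 ∉ S, so S is not a subgroup.

No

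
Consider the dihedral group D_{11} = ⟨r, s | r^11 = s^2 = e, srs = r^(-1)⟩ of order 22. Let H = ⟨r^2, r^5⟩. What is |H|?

11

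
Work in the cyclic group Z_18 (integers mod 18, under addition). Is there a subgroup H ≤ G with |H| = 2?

2 | 18. A subgroup of order 2 is {0, 9}.

Yes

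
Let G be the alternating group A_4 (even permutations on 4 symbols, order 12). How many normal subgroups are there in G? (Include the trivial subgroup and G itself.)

3

G has 10 subgroups. Checking conjugation-invariance by order — order 1: 1/1 normal; order 2: 0/3 normal; order 3: 0/4 normal; order 4: 1/1 normal; order 12: 1/1 normal.
Total normal subgroups: 3.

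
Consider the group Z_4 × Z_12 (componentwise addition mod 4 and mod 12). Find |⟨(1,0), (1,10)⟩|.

24

|⟨(1,0)⟩| = 4 and |⟨(1,10)⟩| = 12, so |H| is a multiple of lcm(4, 12) = 12 and divides |G| = 48.
Closing under the operation: H = {(0,0), (0,2), (0,4), (0,6), (0,8), (0,10), (1,0), (1,2), (1,4), (1,6), (1,8), (1,10), (2,0), (2,2), (2,4), (2,6), (2,8), (2,10), (3,0), (3,2), (3,4), (3,6), (3,8), (3,10)}, so |H| = 24.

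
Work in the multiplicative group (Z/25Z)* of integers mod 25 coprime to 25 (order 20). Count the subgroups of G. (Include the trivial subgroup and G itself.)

6

|G| = 20, so by Lagrange every subgroup order divides 20. Divisors: 1, 2, 4, 5, 10, 20.
Subgroups by order — order 1: 1; order 2: 1; order 4: 1; order 5: 1; order 10: 1; order 20: 1.
Total: 1 + 1 + 1 + 1 + 1 + 1 = 6.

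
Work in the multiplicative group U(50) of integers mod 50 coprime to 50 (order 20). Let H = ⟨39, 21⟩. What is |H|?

|⟨39⟩| = 10 and |⟨21⟩| = 5, so |H| is a multiple of lcm(10, 5) = 10 and divides |G| = 20.
Closing under the operation: H = {1, 9, 11, 19, 21, 29, 31, 39, 41, 49}, so |H| = 10.

10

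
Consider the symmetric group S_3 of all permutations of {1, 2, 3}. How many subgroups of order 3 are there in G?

1

|G| = 6 and 3 | 6, so subgroups of order 3 are possible by Lagrange.
The subgroups of order 3 are: {e, (1 2 3), (1 3 2)}.
So G has 1 subgroup of order 3.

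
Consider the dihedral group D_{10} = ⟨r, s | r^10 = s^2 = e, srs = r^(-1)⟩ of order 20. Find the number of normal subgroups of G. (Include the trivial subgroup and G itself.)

7

G has 22 subgroups. Checking conjugation-invariance by order — order 1: 1/1 normal; order 2: 1/11 normal; order 4: 0/5 normal; order 5: 1/1 normal; order 10: 3/3 normal; order 20: 1/1 normal.
Total normal subgroups: 7.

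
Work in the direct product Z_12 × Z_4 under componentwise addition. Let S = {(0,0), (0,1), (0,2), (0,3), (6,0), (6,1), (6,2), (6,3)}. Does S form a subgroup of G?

Yes

|S| = 8 divides |G| = 48, consistent with Lagrange.
S contains the identity, every element's inverse is in S, and S is closed under +: it is a subgroup.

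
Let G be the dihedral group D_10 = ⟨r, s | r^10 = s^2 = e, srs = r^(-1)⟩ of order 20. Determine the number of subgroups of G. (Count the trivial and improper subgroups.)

22

|G| = 20, so by Lagrange every subgroup order divides 20. Divisors: 1, 2, 4, 5, 10, 20.
Subgroups by order — order 1: 1; order 2: 11; order 4: 5; order 5: 1; order 10: 3; order 20: 1.
Total: 1 + 11 + 5 + 1 + 3 + 1 = 22.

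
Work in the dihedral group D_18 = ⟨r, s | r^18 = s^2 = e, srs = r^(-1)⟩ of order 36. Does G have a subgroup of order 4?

Yes

4 | 36. A subgroup of order 4 is {e, r^9, rs, r^10s}.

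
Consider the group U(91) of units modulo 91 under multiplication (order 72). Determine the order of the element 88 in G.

6

Compute successive powers of 88 mod 91: 88, 9, 64, 81, 30, 1; 88^6 ≡ 1 (mod 91).
So |⟨88⟩| = 6.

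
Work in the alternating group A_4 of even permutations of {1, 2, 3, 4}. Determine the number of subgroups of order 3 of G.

4

|G| = 12 and 3 | 12, so subgroups of order 3 are possible by Lagrange.
The subgroups of order 3 are: {e, (1 2 3), (1 3 2)}; {e, (1 2 4), (1 4 2)}; {e, (1 3 4), (1 4 3)}; {e, (2 3 4), (2 4 3)}.
So G has 4 subgroups of order 3.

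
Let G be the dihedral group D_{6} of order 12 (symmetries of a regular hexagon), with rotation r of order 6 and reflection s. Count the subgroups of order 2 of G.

7

|G| = 12 and 2 | 12, so subgroups of order 2 are possible by Lagrange.
The subgroups of order 2 are: {e, r^2s}; {e, r^3}; {e, r^3s}; {e, r^4s}; … (7 in all).
So G has 7 subgroups of order 2.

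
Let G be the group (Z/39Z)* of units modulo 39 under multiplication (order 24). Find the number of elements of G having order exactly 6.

The elements of order 6 are: 4, 10, 17, 23, 29, 35.
That's 6.

6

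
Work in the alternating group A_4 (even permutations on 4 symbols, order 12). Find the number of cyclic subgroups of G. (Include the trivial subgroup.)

8

Each element a generates a cyclic subgroup ⟨a⟩; distinct elements may generate the same one (a cyclic group of order d has φ(d) generators).
Cyclic subgroups by order — order 1: 1; order 2: 3; order 3: 4.
Total: 8.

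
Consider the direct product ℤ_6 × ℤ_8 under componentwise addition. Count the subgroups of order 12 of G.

3

|G| = 48 and 12 | 48, so subgroups of order 12 are possible by Lagrange.
The subgroups of order 12 are: {(0,0), (0,2), (0,4), (0,6), (2,0), (2,2), (2,4), (2,6), (4,0), (4,2), (4,4), (4,6)}; {(0,0), (0,4), (1,0), (1,4), (2,0), (2,4), (3,0), (3,4), (4,0), (4,4), (5,0), (5,4)}; {(0,0), (0,4), (1,2), (1,6), (2,0), (2,4), (3,2), (3,6), (4,0), (4,4), (5,2), (5,6)}.
So G has 3 subgroups of order 12.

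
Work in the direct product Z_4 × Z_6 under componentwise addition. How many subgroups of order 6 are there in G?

|G| = 24 and 6 | 24, so subgroups of order 6 are possible by Lagrange.
The subgroups of order 6 are: {(0,0), (0,1), (0,2), (0,3), (0,4), (0,5)}; {(0,0), (0,2), (0,4), (2,0), (2,2), (2,4)}; {(0,0), (0,2), (0,4), (2,1), (2,3), (2,5)}.
So G has 3 subgroups of order 6.

3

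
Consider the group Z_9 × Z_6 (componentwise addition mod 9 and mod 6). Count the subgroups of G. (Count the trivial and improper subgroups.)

20

|G| = 54, so by Lagrange every subgroup order divides 54. Divisors: 1, 2, 3, 6, 9, 18, 27, 54.
Subgroups by order — order 1: 1; order 2: 1; order 3: 4; order 6: 4; order 9: 4; order 18: 4; order 27: 1; order 54: 1.
Total: 1 + 1 + 4 + 4 + 4 + 4 + 1 + 1 = 20.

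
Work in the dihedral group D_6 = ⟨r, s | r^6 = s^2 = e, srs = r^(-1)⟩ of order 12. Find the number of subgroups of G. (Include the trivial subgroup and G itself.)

16

|G| = 12, so by Lagrange every subgroup order divides 12. Divisors: 1, 2, 3, 4, 6, 12.
Subgroups by order — order 1: 1; order 2: 7; order 3: 1; order 4: 3; order 6: 3; order 12: 1.
Total: 1 + 7 + 1 + 3 + 3 + 1 = 16.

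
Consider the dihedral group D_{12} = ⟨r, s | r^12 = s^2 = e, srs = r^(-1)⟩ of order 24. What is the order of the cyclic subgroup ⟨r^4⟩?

3

Computing powers of r^4: the smallest k with (r^4)^k = e is k = 3.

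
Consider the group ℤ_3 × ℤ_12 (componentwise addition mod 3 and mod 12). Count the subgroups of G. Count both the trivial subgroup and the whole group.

18

|G| = 36, so by Lagrange every subgroup order divides 36. Divisors: 1, 2, 3, 4, 6, 9, 12, 18, 36.
Subgroups by order — order 1: 1; order 2: 1; order 3: 4; order 4: 1; order 6: 4; order 9: 1; order 12: 4; order 18: 1; order 36: 1.
Total: 1 + 1 + 4 + 1 + 4 + 1 + 4 + 1 + 1 = 18.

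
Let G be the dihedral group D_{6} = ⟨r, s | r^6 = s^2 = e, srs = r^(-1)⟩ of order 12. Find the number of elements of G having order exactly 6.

2

The elements of order 6 are: r, r^5.
That's 2.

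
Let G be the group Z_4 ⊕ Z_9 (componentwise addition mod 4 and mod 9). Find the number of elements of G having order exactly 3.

An element (a,b) has order lcm(ord(a), ord(b)); count pairs with lcm equal to 3.
Enumerating gives 2 such elements.

2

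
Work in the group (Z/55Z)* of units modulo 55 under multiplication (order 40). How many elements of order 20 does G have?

16

Enumerating element orders in G gives 16 elements of order 20.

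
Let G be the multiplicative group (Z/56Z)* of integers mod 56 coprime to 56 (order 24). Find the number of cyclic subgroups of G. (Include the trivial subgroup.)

Group the elements of G by the cyclic subgroup they generate; each cyclic subgroup of order d accounts for φ(d) elements.
Cyclic subgroups by order — order 1: 1; order 2: 7; order 3: 1; order 6: 7.
Total: 16.

16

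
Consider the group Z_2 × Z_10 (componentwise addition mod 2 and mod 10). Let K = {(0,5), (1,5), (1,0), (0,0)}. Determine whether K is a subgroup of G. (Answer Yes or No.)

Yes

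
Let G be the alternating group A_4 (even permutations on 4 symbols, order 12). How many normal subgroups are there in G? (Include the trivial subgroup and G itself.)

3

G has 10 subgroups. Checking conjugation-invariance by order — order 1: 1/1 normal; order 2: 0/3 normal; order 3: 0/4 normal; order 4: 1/1 normal; order 12: 1/1 normal.
Total normal subgroups: 3.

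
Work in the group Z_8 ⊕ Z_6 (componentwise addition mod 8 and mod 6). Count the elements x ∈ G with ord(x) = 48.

0

An element (a,b) has order lcm(ord(a), ord(b)); count pairs with lcm equal to 48.
Enumerating gives 0 such elements.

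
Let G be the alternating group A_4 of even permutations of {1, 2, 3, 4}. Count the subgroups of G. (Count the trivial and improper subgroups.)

|G| = 12, so by Lagrange every subgroup order divides 12. Divisors: 1, 2, 3, 4, 6, 12.
Subgroups by order — order 1: 1; order 2: 3; order 3: 4; order 4: 1; order 6: 0; order 12: 1.
Total: 1 + 3 + 4 + 1 + 0 + 1 = 10.

10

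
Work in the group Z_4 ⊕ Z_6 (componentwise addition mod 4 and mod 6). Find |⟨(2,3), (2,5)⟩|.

6

|⟨(2,3)⟩| = 2 and |⟨(2,5)⟩| = 6, so |H| is a multiple of lcm(2, 6) = 6 and divides |G| = 24.
Closing under the operation: H = {(0,0), (0,2), (0,4), (2,1), (2,3), (2,5)}, so |H| = 6.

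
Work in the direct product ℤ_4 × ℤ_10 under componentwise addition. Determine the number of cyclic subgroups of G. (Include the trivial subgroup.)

12

A cyclic subgroup of order d is generated by each of its φ(d) elements of order d, so the cyclic subgroups of order d number (#elements of order d)/φ(d).
Cyclic subgroups by order — order 1: 1; order 2: 3; order 4: 2; order 5: 1; order 10: 3; order 20: 2.
Total: 12.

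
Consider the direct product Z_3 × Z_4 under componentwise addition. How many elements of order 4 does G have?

2

An element (a,b) has order lcm(ord(a), ord(b)); count pairs with lcm equal to 4.
Enumerating gives 2 such elements.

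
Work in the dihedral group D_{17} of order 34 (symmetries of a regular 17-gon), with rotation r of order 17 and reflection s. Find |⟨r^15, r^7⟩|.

17

|⟨r^15⟩| = 17 and |⟨r^7⟩| = 17, so |H| is a multiple of lcm(17, 17) = 17 and divides |G| = 34.
Closing under the operation: H = {e, r, r^2, r^3, r^4, r^5, r^6, r^7, r^8, r^9, r^10, r^11, r^12, r^13, r^14, r^15, r^16}, so |H| = 17.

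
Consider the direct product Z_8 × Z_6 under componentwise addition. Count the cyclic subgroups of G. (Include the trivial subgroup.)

16

Group the elements of G by the cyclic subgroup they generate; each cyclic subgroup of order d accounts for φ(d) elements.
Cyclic subgroups by order — order 1: 1; order 2: 3; order 3: 1; order 4: 2; order 6: 3; order 8: 2; order 12: 2; order 24: 2.
Total: 16.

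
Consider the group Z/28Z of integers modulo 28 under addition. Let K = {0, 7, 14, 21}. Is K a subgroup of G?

Yes

|K| = 4 divides |G| = 28, consistent with Lagrange.
K contains the identity, every element's inverse is in K, and K is closed under +: it is a subgroup.
In fact K = ⟨21⟩.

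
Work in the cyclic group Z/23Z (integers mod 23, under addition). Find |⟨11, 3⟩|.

|⟨11⟩| = 23 and |⟨3⟩| = 23, so |H| is a multiple of lcm(23, 23) = 23 and divides |G| = 23.
Closing {11, 3} under the group operation gives all of G, so |H| = 23.

23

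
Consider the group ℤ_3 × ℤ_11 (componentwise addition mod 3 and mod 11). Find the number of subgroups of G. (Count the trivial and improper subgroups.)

|G| = 33, so by Lagrange every subgroup order divides 33. Divisors: 1, 3, 11, 33.
Subgroups by order — order 1: 1; order 3: 1; order 11: 1; order 33: 1.
Total: 1 + 1 + 1 + 1 = 4.

4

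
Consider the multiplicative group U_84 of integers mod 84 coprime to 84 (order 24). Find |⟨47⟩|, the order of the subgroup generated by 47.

6

Compute successive powers of 47 mod 84: 47, 25, 83, 37, 59, 1; 47^6 ≡ 1 (mod 84).
So |⟨47⟩| = 6.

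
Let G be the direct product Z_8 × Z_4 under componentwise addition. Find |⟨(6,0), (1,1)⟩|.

16

|⟨(6,0)⟩| = 4 and |⟨(1,1)⟩| = 8, so |H| is a multiple of lcm(4, 8) = 8 and divides |G| = 32.
Closing under the operation: H = {(0,0), (0,2), (1,1), (1,3), (2,0), (2,2), (3,1), (3,3), (4,0), (4,2), (5,1), (5,3), (6,0), (6,2), (7,1), (7,3)}, so |H| = 16.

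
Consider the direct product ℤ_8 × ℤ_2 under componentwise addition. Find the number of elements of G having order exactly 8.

An element (a,b) has order lcm(ord(a), ord(b)); count pairs with lcm equal to 8.
Enumerating gives 8 such elements.

8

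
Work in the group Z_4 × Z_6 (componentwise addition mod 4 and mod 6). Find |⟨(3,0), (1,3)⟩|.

8

|⟨(3,0)⟩| = 4 and |⟨(1,3)⟩| = 4, so |H| is a multiple of lcm(4, 4) = 4 and divides |G| = 24.
Closing under the operation: H = {(0,0), (0,3), (1,0), (1,3), (2,0), (2,3), (3,0), (3,3)}, so |H| = 8.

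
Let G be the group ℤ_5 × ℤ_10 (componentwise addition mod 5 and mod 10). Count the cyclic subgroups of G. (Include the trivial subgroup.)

A cyclic subgroup of order d is generated by each of its φ(d) elements of order d, so the cyclic subgroups of order d number (#elements of order d)/φ(d).
Cyclic subgroups by order — order 1: 1; order 2: 1; order 5: 6; order 10: 6.
Total: 14.

14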